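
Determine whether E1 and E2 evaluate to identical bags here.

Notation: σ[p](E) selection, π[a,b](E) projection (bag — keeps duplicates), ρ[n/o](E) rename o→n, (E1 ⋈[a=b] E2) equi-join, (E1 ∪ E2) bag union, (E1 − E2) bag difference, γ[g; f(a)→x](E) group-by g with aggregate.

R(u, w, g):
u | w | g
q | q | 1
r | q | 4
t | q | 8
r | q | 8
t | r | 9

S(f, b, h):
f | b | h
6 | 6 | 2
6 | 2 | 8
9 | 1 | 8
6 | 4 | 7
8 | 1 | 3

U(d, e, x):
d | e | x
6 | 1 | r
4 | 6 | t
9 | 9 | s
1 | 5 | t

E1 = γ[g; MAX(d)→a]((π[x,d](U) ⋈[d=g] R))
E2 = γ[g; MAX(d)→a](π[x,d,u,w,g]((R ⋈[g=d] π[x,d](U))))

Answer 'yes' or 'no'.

E1 per-node cardinality:
  U → 4
  π[x,d](U) → 4
  R → 5
  (π[x,d](U) ⋈[d=g] R) → 3
  γ[g; MAX(d)→a]((π[x,d](U) ⋈[d=g] R)) → 3
E2 per-node cardinality:
  R → 5
  U → 4
  π[x,d](U) → 4
  (R ⋈[g=d] π[x,d](U)) → 3
  π[x,d,u,w,g]((R ⋈[g=d] π[x,d](U))) → 3
  γ[g; MAX(d)→a](π[x,d,u,w,g]((R ⋈[g=d] π[x,d](U)))) → 3

E1 and E2 produce the same multiset:
g | a
1 | 1
4 | 4
9 | 9

yes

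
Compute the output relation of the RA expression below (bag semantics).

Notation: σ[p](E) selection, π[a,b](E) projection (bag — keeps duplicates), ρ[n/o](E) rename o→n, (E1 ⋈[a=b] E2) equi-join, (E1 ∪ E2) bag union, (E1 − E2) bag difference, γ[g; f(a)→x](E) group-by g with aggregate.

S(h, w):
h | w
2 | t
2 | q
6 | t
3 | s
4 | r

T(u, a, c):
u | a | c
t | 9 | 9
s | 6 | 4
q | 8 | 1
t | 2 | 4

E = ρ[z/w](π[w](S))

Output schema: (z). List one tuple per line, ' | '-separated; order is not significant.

Per-node cardinality:
  S → 5
  π[w](S) → 5
  ρ[z/w](π[w](S)) → 5

== RESULT ==
z
q
r
s
t
t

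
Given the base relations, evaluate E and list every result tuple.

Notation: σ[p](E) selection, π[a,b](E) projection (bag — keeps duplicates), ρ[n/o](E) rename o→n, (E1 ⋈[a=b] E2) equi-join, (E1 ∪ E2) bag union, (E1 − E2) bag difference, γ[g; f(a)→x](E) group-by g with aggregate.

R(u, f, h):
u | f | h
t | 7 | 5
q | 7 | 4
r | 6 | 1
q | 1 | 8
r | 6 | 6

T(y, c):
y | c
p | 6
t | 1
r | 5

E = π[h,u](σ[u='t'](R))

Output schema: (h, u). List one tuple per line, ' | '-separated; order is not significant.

Stepwise |·|:
  R → 5
  σ[u='t'](R) → 1
  π[h,u](σ[u='t'](R)) → 1

== RESULT ==
h | u
5 | t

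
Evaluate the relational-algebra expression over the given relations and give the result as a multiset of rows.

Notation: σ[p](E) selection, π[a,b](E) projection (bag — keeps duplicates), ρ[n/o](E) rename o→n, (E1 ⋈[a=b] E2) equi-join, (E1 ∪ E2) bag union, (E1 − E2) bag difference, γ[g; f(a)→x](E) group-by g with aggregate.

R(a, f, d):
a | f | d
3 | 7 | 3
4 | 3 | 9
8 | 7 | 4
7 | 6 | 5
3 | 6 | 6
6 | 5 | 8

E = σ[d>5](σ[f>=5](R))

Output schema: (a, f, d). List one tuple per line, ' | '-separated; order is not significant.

Per-node cardinality:
  R → 6
  σ[f>=5](R) → 5
  σ[d>5](σ[f>=5](R)) → 2

== RESULT ==
a | f | d
3 | 6 | 6
6 | 5 | 8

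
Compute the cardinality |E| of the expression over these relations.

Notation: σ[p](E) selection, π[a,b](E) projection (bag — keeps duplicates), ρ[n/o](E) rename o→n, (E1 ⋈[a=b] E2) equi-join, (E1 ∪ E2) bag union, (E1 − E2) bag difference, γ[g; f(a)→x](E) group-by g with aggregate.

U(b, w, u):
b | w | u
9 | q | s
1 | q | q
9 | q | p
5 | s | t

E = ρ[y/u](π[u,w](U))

Per-node cardinality:
  U → 4
  π[u,w](U) → 4
  ρ[y/u](π[u,w](U)) → 4

|E| = 4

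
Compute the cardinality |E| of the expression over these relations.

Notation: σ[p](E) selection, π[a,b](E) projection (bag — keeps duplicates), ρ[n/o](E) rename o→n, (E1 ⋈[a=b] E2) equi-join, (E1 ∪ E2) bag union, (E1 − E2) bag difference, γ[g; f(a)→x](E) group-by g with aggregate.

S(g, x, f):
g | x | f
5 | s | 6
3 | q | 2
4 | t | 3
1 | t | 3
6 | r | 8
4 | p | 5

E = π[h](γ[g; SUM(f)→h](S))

Row counts bottom-up:
  S → 6
  γ[g; SUM(f)→h](S) → 5
  π[h](γ[g; SUM(f)→h](S)) → 5

|E| = 5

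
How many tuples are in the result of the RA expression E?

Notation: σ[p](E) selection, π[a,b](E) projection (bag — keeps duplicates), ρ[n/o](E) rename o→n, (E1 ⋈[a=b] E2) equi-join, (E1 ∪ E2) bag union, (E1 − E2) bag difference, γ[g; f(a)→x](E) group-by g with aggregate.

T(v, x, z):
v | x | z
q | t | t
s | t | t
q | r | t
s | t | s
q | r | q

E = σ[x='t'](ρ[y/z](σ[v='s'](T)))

Subexpression sizes:
  T → 5
  σ[v='s'](T) → 2
  ρ[y/z](σ[v='s'](T)) → 2
  σ[x='t'](ρ[y/z](σ[v='s'](T))) → 2

|E| = 2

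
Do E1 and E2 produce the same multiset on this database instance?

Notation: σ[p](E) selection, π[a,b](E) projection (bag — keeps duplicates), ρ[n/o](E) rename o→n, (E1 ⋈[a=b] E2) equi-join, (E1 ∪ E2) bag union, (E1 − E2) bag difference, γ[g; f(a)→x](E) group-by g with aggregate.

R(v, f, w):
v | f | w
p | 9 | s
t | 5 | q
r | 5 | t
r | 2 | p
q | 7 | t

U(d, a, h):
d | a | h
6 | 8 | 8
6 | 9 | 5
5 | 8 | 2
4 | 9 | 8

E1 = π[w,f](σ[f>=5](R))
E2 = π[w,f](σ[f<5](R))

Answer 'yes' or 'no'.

E1 per-node cardinality:
  R → 5
  σ[f>=5](R) → 4
  π[w,f](σ[f>=5](R)) → 4
E2 per-node cardinality:
  R → 5
  σ[f<5](R) → 1
  π[w,f](σ[f<5](R)) → 1

E1 result:
w | f
q | 5
s | 9
t | 5
t | 7
E2 result:
w | f
p | 2
Witness: ('s', 9) appears 1× in E1 but 0× in E2.

no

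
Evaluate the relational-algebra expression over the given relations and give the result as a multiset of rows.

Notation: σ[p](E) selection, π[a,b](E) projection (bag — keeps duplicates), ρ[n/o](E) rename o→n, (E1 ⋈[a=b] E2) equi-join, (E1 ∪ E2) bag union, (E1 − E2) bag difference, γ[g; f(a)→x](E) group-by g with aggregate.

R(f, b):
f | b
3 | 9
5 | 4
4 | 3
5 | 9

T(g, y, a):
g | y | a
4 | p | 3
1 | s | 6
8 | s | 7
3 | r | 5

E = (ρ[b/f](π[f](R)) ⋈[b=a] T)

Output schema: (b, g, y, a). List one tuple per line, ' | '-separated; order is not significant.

Stepwise |·|:
  R → 4
  π[f](R) → 4
  ρ[b/f](π[f](R)) → 4
  T → 4
  (ρ[b/f](π[f](R)) ⋈[b=a] T) → 3

== RESULT ==
b | g | y | a
3 | 4 | p | 3
5 | 3 | r | 5
5 | 3 | r | 5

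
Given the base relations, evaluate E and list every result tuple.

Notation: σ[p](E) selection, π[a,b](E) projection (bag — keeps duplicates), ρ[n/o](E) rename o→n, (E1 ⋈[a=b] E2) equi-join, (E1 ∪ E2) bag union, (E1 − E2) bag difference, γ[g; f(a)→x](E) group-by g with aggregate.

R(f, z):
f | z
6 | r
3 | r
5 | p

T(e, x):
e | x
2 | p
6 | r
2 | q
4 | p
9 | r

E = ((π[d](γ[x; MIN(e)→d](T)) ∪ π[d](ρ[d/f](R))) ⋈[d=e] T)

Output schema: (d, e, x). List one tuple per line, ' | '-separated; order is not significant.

Row counts bottom-up:
  T → 5
  γ[x; MIN(e)→d](T) → 3
  π[d](γ[x; MIN(e)→d](T)) → 3
  R → 3
  ρ[d/f](R) → 3
  π[d](ρ[d/f](R)) → 3
  (π[d](γ[x; MIN(e)→d](T)) ∪ π[d](ρ[d/f](R))) → 6
  T → 5
  ((π[d](γ[x; MIN(e)→d](T)) ∪ π[d](ρ[d/f](R))) ⋈[d=e] T) → 6

== RESULT ==
d | e | x
2 | 2 | p
2 | 2 | p
2 | 2 | q
2 | 2 | q
6 | 6 | r
6 | 6 | r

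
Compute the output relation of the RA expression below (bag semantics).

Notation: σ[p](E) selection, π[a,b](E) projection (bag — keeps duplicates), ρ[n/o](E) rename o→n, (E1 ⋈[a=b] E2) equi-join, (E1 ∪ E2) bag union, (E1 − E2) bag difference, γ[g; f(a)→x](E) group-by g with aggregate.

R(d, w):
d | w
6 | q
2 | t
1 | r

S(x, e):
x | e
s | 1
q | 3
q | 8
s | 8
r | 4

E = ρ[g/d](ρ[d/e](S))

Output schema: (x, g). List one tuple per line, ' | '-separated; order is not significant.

Stepwise |·|:
  S → 5
  ρ[d/e](S) → 5
  ρ[g/d](ρ[d/e](S)) → 5

== RESULT ==
x | g
q | 3
q | 8
r | 4
s | 1
s | 8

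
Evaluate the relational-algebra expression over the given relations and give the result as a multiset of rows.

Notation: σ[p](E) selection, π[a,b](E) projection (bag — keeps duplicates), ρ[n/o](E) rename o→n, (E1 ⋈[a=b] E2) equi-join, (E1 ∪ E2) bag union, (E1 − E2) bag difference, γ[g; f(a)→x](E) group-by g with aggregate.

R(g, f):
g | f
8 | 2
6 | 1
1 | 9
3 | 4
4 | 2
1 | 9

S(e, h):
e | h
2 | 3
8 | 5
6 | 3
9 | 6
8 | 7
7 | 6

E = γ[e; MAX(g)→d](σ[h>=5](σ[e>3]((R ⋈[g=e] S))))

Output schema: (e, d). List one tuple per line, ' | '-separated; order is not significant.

Row counts bottom-up:
  R → 6
  S → 6
  (R ⋈[g=e] S) → 3
  σ[e>3]((R ⋈[g=e] S)) → 3
  σ[h>=5](σ[e>3]((R ⋈[g=e] S))) → 2
  γ[e; MAX(g)→d](σ[h>=5](σ[e>3]((R ⋈[g=e] S)))) → 1

== RESULT ==
e | d
8 | 8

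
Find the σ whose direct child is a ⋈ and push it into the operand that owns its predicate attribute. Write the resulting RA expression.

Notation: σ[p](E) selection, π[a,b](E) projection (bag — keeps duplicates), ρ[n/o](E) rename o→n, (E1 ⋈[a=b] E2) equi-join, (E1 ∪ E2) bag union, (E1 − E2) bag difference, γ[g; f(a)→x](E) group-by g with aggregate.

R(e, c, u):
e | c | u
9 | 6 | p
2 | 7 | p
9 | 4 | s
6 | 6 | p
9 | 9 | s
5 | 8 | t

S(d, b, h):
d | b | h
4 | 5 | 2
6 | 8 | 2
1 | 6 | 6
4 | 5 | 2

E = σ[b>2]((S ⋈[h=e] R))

σ filters on b, owned by the left side.
E' = (σ[b>2](S) ⋈[h=e] R)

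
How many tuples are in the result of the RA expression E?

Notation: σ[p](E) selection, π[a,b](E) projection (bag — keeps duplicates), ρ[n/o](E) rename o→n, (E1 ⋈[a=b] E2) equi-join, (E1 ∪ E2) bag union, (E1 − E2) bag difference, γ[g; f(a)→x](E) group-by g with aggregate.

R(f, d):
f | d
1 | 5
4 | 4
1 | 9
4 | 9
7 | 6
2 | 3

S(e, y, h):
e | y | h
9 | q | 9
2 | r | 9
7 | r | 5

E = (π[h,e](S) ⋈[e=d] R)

Stepwise |·|:
  S → 3
  π[h,e](S) → 3
  R → 6
  (π[h,e](S) ⋈[e=d] R) → 2

|E| = 2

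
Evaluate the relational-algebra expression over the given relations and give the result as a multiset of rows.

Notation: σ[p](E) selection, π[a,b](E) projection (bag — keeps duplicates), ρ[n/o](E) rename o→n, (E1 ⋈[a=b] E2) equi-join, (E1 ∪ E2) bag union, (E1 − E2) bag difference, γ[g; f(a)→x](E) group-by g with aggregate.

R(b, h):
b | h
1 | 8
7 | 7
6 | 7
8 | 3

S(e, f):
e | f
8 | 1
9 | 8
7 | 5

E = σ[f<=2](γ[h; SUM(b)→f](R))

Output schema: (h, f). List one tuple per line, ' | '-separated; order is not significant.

Row counts bottom-up:
  R → 4
  γ[h; SUM(b)→f](R) → 3
  σ[f<=2](γ[h; SUM(b)→f](R)) → 1

== RESULT ==
h | f
8 | 1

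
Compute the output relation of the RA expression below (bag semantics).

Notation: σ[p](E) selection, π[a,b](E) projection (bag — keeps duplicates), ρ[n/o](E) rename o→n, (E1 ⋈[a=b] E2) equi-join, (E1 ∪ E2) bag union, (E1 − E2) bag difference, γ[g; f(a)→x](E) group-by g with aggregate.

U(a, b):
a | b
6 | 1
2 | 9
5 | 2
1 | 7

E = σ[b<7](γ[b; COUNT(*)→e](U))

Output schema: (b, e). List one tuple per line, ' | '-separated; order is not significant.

Stepwise |·|:
  U → 4
  γ[b; COUNT(*)→e](U) → 4
  σ[b<7](γ[b; COUNT(*)→e](U)) → 2

== RESULT ==
b | e
1 | 1
2 | 1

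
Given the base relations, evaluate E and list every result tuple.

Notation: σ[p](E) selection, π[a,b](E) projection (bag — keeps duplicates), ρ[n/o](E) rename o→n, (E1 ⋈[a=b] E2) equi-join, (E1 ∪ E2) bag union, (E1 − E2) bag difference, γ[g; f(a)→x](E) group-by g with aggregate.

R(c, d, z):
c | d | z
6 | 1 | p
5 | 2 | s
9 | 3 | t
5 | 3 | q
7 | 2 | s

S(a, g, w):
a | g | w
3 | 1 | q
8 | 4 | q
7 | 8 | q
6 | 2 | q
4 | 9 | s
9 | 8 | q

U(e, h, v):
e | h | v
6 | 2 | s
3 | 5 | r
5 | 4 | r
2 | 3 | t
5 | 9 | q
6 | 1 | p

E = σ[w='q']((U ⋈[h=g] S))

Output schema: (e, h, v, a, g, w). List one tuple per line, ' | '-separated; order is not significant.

Subexpression sizes:
  U → 6
  S → 6
  (U ⋈[h=g] S) → 4
  σ[w='q']((U ⋈[h=g] S)) → 3

== RESULT ==
e | h | v | a | g | w
5 | 4 | r | 8 | 4 | q
6 | 1 | p | 3 | 1 | q
6 | 2 | s | 6 | 2 | q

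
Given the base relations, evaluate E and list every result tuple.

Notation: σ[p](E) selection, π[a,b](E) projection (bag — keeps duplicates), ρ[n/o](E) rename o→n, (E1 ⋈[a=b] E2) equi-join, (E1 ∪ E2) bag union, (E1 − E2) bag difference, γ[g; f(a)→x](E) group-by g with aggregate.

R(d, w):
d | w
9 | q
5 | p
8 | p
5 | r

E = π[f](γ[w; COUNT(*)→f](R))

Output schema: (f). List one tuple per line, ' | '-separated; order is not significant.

Stepwise |·|:
  R → 4
  γ[w; COUNT(*)→f](R) → 3
  π[f](γ[w; COUNT(*)→f](R)) → 3

== RESULT ==
f
1
1
2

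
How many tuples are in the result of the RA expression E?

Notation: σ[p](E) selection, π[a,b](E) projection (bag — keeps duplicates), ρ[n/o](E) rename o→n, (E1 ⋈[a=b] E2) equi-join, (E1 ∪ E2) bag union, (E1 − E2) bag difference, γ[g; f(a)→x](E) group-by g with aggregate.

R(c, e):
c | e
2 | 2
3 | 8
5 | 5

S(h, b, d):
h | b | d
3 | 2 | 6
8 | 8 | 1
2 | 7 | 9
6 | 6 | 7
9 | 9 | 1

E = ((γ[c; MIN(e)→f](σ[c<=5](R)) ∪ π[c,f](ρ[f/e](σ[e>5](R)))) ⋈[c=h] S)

Row counts bottom-up:
  R → 3
  σ[c<=5](R) → 3
  γ[c; MIN(e)→f](σ[c<=5](R)) → 3
  R → 3
  σ[e>5](R) → 1
  ρ[f/e](σ[e>5](R)) → 1
  π[c,f](ρ[f/e](σ[e>5](R))) → 1
  (γ[c; MIN(e)→f](σ[c<=5](R)) ∪ π[c,f](ρ[f/e](σ[e>5](R)))) → 4
  S → 5
  ((γ[c; MIN(e)→f](σ[c<=5](R)) ∪ π[c,f](ρ[f/e](σ[e>5](R)))) ⋈[c=h] S) → 3

|E| = 3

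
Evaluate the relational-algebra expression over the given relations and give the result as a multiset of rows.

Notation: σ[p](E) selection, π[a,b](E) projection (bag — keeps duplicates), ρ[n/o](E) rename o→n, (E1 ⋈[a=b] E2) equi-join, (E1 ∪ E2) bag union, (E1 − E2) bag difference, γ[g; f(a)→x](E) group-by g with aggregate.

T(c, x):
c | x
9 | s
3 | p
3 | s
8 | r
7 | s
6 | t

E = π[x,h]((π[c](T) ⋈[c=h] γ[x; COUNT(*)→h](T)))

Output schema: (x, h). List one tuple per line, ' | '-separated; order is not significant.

Stepwise |·|:
  T → 6
  π[c](T) → 6
  T → 6
  γ[x; COUNT(*)→h](T) → 4
  (π[c](T) ⋈[c=h] γ[x; COUNT(*)→h](T)) → 2
  π[x,h]((π[c](T) ⋈[c=h] γ[x; COUNT(*)→h](T))) → 2

== RESULT ==
x | h
s | 3
s | 3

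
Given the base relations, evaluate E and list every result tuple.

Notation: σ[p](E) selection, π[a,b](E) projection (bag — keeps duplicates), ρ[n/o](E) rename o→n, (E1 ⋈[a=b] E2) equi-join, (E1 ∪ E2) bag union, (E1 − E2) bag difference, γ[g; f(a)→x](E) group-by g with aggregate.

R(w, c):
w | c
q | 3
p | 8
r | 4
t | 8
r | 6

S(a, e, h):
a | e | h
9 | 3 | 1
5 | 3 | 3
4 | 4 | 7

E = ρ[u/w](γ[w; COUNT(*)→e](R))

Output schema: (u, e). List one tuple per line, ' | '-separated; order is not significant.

Row counts bottom-up:
  R → 5
  γ[w; COUNT(*)→e](R) → 4
  ρ[u/w](γ[w; COUNT(*)→e](R)) → 4

== RESULT ==
u | e
p | 1
q | 1
r | 2
t | 1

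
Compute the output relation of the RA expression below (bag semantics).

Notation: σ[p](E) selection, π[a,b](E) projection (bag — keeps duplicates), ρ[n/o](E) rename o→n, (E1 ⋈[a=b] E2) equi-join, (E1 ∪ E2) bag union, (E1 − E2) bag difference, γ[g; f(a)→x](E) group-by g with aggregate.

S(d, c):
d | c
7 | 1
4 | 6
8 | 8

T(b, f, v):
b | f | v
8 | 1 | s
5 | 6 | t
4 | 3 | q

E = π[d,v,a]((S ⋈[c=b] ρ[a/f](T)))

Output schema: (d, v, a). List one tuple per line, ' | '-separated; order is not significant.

Per-node cardinality:
  S → 3
  T → 3
  ρ[a/f](T) → 3
  (S ⋈[c=b] ρ[a/f](T)) → 1
  π[d,v,a]((S ⋈[c=b] ρ[a/f](T))) → 1

== RESULT ==
d | v | a
8 | s | 1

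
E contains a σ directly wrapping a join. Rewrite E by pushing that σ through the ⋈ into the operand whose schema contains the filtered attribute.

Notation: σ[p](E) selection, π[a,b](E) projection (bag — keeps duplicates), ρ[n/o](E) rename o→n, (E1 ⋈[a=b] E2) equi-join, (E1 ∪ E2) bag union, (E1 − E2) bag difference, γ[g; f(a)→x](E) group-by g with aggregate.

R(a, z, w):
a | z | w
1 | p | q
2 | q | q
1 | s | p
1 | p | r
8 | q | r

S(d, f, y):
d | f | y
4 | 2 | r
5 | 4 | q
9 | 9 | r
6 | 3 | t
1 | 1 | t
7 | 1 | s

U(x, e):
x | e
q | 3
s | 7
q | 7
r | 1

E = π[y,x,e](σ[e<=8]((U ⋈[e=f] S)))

σ filters on e, owned by the left side.
E' = π[y,x,e]((σ[e<=8](U) ⋈[e=f] S))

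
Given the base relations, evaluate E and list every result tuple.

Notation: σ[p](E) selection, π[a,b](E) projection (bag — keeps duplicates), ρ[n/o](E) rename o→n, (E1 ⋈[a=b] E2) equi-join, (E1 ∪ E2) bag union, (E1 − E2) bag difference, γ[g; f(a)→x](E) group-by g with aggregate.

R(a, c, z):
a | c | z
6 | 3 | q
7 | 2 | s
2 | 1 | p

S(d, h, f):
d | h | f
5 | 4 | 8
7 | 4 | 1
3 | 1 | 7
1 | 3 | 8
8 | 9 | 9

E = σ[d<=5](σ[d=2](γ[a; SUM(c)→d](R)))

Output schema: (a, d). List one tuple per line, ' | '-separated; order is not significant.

Subexpression sizes:
  R → 3
  γ[a; SUM(c)→d](R) → 3
  σ[d=2](γ[a; SUM(c)→d](R)) → 1
  σ[d<=5](σ[d=2](γ[a; SUM(c)→d](R))) → 1

== RESULT ==
a | d
7 | 2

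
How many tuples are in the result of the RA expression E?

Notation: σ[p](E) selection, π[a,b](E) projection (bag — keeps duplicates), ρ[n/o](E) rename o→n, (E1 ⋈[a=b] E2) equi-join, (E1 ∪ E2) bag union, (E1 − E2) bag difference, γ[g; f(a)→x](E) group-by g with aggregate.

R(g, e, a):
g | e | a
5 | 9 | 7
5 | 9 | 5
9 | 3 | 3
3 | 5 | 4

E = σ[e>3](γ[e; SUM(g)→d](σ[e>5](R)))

Stepwise |·|:
  R → 4
  σ[e>5](R) → 2
  γ[e; SUM(g)→d](σ[e>5](R)) → 1
  σ[e>3](γ[e; SUM(g)→d](σ[e>5](R))) → 1

|E| = 1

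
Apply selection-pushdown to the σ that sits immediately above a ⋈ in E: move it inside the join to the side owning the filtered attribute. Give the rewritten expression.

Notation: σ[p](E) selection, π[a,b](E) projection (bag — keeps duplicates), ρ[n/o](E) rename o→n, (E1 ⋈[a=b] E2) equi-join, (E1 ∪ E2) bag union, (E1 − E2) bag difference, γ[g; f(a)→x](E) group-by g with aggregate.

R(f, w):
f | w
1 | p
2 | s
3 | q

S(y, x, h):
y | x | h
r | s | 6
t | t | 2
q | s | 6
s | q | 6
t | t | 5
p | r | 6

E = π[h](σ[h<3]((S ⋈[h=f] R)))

σ filters on h, owned by the left side.
E' = π[h]((σ[h<3](S) ⋈[h=f] R))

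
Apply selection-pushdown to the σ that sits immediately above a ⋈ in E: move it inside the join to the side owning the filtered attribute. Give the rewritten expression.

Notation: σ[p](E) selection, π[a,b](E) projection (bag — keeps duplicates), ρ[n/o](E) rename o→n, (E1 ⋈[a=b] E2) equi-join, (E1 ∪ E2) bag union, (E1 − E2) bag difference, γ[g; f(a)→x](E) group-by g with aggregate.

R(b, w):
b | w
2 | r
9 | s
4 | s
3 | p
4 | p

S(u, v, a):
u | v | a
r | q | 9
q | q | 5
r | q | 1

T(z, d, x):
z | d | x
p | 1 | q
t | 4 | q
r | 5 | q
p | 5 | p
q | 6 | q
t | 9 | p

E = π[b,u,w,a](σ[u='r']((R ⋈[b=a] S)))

σ filters on u, owned by the right side.
E' = π[b,u,w,a]((R ⋈[b=a] σ[u='r'](S)))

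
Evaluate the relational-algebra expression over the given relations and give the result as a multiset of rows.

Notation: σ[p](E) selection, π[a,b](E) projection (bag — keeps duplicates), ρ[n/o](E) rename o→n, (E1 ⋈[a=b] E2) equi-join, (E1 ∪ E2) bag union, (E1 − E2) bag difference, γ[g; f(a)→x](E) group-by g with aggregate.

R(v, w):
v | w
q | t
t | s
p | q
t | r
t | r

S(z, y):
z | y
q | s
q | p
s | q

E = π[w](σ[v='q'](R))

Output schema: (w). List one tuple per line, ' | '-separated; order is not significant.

Subexpression sizes:
  R → 5
  σ[v='q'](R) → 1
  π[w](σ[v='q'](R)) → 1

== RESULT ==
w
t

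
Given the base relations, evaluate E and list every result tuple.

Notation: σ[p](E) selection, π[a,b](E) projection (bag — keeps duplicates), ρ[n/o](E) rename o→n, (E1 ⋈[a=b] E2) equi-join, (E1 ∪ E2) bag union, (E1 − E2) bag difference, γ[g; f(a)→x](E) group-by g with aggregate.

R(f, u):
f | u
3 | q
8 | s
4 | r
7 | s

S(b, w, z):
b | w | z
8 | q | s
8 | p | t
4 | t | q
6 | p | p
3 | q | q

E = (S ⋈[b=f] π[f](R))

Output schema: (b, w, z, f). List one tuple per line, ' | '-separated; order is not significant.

Stepwise |·|:
  S → 5
  R → 4
  π[f](R) → 4
  (S ⋈[b=f] π[f](R)) → 4

== RESULT ==
b | w | z | f
3 | q | q | 3
4 | t | q | 4
8 | p | t | 8
8 | q | s | 8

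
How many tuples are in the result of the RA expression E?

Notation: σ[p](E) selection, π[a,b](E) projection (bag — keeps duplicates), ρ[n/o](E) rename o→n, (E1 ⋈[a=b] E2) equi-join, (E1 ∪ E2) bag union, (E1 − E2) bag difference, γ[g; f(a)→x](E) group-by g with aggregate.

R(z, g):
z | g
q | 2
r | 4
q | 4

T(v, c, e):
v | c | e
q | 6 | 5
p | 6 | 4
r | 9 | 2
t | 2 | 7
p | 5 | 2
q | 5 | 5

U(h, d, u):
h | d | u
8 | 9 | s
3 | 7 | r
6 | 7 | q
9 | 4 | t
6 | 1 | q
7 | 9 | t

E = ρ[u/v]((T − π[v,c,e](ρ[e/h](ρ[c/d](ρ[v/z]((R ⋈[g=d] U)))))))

Per-node cardinality:
  T → 6
  R → 3
  U → 6
  (R ⋈[g=d] U) → 2
  ρ[v/z]((R ⋈[g=d] U)) → 2
  ρ[c/d](ρ[v/z]((R ⋈[g=d] U))) → 2
  ρ[e/h](ρ[c/d](ρ[v/z]((R ⋈[g=d] U)))) → 2
  π[v,c,e](ρ[e/h](ρ[c/d](ρ[v/z]((R ⋈[g=d] U))))) → 2
  (T − π[v,c,e](ρ[e/h](ρ[c/d](ρ[v/z]((R ⋈[g=d] U)))))) → 6
  ρ[u/v]((T − π[v,c,e](ρ[e/h](ρ[c/d](ρ[v/z]((R ⋈[g=d] U))))))) → 6

|E| = 6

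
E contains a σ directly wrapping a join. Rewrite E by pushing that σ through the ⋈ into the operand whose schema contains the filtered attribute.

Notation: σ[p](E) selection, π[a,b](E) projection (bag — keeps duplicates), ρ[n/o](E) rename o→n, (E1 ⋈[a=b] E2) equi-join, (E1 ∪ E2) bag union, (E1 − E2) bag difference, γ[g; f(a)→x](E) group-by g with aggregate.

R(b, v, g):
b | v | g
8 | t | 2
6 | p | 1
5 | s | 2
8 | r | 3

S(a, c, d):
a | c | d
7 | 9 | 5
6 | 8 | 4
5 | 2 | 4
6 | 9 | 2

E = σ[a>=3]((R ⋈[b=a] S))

σ filters on a, owned by the right side.
E' = (R ⋈[b=a] σ[a>=3](S))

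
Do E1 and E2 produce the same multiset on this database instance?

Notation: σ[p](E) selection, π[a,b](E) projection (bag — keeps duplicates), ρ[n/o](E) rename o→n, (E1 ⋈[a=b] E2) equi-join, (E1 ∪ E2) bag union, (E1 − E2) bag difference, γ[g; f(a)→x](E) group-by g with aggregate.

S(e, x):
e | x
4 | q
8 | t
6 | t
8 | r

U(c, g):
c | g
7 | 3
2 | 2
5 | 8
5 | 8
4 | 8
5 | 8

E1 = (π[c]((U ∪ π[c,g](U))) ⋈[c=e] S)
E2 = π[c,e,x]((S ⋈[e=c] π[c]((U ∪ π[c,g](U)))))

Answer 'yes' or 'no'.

E1 subexpression sizes:
  U → 6
  U → 6
  π[c,g](U) → 6
  (U ∪ π[c,g](U)) → 12
  π[c]((U ∪ π[c,g](U))) → 12
  S → 4
  (π[c]((U ∪ π[c,g](U))) ⋈[c=e] S) → 2
E2 subexpression sizes:
  S → 4
  U → 6
  U → 6
  π[c,g](U) → 6
  (U ∪ π[c,g](U)) → 12
  π[c]((U ∪ π[c,g](U))) → 12
  (S ⋈[e=c] π[c]((U ∪ π[c,g](U)))) → 2
  π[c,e,x]((S ⋈[e=c] π[c]((U ∪ π[c,g](U))))) → 2

E1 and E2 produce the same multiset:
c | e | x
4 | 4 | q
4 | 4 | q

yes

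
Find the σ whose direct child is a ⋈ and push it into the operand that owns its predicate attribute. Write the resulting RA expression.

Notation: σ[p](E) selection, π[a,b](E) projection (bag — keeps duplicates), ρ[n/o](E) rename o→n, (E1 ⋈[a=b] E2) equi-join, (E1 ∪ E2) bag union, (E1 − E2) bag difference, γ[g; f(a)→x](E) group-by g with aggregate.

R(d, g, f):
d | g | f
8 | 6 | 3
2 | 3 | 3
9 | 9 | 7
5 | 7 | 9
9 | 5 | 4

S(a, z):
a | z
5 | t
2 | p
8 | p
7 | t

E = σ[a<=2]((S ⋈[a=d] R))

σ filters on a, owned by the left side.
E' = (σ[a<=2](S) ⋈[a=d] R)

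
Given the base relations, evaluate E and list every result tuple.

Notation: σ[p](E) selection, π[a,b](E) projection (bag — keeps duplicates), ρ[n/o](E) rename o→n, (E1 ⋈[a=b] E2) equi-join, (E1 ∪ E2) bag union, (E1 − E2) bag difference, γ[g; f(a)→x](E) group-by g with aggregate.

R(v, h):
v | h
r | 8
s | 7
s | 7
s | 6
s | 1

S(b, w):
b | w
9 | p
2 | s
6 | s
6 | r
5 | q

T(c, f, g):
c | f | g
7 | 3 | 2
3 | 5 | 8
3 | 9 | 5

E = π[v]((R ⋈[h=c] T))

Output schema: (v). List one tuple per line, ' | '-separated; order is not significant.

Stepwise |·|:
  R → 5
  T → 3
  (R ⋈[h=c] T) → 2
  π[v]((R ⋈[h=c] T)) → 2

== RESULT ==
v
s
s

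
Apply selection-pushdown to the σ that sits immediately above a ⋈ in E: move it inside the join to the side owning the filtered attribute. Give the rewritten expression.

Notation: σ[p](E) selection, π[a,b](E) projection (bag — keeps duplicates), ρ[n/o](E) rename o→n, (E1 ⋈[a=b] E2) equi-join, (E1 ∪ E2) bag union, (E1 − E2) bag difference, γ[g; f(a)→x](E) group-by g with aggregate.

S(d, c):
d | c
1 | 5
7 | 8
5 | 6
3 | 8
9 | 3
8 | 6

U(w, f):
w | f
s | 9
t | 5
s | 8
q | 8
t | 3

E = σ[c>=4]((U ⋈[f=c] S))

σ filters on c, owned by the right side.
E' = (U ⋈[f=c] σ[c>=4](S))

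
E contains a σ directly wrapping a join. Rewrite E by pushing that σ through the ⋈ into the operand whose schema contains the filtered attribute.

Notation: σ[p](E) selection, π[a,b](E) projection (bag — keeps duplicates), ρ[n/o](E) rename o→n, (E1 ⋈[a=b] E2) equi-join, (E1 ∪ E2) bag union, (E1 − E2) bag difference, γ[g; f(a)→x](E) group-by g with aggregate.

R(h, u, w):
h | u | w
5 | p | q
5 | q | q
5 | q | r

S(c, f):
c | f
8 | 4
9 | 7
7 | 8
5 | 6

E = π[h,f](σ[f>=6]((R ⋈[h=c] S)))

σ filters on f, owned by the right side.
E' = π[h,f]((R ⋈[h=c] σ[f>=6](S)))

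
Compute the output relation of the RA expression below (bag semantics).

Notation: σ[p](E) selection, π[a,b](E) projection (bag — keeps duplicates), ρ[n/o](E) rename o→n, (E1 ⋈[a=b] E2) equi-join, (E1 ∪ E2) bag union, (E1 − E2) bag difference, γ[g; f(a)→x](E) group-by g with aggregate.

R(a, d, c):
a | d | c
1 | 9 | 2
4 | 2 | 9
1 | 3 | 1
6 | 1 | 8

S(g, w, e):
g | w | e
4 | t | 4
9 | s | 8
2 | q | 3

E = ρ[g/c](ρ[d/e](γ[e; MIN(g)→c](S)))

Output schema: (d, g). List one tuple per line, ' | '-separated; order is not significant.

Stepwise |·|:
  S → 3
  γ[e; MIN(g)→c](S) → 3
  ρ[d/e](γ[e; MIN(g)→c](S)) → 3
  ρ[g/c](ρ[d/e](γ[e; MIN(g)→c](S))) → 3

== RESULT ==
d | g
3 | 2
4 | 4
8 | 9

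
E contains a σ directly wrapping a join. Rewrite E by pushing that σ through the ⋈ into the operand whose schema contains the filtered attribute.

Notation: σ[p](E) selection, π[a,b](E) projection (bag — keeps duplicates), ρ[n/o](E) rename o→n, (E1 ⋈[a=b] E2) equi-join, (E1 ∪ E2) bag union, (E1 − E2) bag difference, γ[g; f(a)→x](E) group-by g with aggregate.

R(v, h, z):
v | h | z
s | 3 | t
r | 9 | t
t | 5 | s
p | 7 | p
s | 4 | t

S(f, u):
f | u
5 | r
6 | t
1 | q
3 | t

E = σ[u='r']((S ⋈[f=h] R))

σ filters on u, owned by the left side.
E' = (σ[u='r'](S) ⋈[f=h] R)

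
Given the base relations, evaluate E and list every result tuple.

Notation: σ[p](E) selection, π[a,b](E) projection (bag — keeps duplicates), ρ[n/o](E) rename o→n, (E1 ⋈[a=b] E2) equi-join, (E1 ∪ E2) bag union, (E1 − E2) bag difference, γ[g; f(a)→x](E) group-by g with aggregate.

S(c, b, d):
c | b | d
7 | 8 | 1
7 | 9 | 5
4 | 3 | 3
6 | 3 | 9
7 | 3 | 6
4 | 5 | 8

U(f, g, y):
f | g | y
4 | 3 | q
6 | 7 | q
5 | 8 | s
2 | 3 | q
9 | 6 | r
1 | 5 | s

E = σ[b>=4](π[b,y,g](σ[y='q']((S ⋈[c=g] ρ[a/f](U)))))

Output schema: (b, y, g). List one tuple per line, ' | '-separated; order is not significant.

Subexpression sizes:
  S → 6
  U → 6
  ρ[a/f](U) → 6
  (S ⋈[c=g] ρ[a/f](U)) → 4
  σ[y='q']((S ⋈[c=g] ρ[a/f](U))) → 3
  π[b,y,g](σ[y='q']((S ⋈[c=g] ρ[a/f](U)))) → 3
  σ[b>=4](π[b,y,g](σ[y='q']((S ⋈[c=g] ρ[a/f](U))))) → 2

== RESULT ==
b | y | g
8 | q | 7
9 | q | 7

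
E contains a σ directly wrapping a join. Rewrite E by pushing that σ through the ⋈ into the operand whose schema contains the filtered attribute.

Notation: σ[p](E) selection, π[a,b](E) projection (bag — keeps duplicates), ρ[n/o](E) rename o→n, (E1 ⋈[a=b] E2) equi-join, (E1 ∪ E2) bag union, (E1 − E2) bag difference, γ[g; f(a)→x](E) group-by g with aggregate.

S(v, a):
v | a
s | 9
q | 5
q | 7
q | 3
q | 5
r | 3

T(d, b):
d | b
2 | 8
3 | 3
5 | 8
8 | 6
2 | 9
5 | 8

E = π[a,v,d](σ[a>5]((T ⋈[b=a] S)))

σ filters on a, owned by the right side.
E' = π[a,v,d]((T ⋈[b=a] σ[a>5](S)))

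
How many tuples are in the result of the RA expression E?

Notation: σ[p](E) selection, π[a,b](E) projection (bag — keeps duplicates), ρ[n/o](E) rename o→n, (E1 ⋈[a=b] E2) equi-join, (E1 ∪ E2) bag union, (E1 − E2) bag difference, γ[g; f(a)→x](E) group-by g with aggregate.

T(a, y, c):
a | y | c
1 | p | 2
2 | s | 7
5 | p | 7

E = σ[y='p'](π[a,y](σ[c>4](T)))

Stepwise |·|:
  T → 3
  σ[c>4](T) → 2
  π[a,y](σ[c>4](T)) → 2
  σ[y='p'](π[a,y](σ[c>4](T))) → 1

|E| = 1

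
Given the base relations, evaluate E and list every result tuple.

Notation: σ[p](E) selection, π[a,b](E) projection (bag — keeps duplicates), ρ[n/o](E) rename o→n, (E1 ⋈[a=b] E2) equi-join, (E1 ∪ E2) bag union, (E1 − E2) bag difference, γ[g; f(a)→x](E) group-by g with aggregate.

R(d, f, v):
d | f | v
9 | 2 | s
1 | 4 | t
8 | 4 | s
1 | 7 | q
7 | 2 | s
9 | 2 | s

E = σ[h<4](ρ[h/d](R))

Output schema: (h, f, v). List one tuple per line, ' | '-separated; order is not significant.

Subexpression sizes:
  R → 6
  ρ[h/d](R) → 6
  σ[h<4](ρ[h/d](R)) → 2

== RESULT ==
h | f | v
1 | 4 | t
1 | 7 | q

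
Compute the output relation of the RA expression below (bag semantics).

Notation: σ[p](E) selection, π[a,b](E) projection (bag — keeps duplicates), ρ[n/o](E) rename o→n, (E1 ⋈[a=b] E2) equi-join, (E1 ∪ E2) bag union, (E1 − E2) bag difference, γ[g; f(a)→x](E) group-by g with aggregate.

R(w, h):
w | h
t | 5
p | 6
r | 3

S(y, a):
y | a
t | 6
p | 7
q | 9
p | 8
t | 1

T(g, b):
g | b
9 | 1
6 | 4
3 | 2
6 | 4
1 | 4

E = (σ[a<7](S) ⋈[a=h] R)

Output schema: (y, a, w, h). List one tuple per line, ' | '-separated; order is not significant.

Stepwise |·|:
  S → 5
  σ[a<7](S) → 2
  R → 3
  (σ[a<7](S) ⋈[a=h] R) → 1

== RESULT ==
y | a | w | h
t | 6 | p | 6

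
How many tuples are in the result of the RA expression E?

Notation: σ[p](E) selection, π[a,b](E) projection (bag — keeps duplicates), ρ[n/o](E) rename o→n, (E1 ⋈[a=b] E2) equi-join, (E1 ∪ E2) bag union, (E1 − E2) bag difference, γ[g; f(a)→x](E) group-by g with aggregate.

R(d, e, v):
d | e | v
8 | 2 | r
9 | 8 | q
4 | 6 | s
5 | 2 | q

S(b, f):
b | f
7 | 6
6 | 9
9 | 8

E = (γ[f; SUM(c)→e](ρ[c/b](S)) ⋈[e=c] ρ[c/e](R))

Subexpression sizes:
  S → 3
  ρ[c/b](S) → 3
  γ[f; SUM(c)→e](ρ[c/b](S)) → 3
  R → 4
  ρ[c/e](R) → 4
  (γ[f; SUM(c)→e](ρ[c/b](S)) ⋈[e=c] ρ[c/e](R)) → 1

|E| = 1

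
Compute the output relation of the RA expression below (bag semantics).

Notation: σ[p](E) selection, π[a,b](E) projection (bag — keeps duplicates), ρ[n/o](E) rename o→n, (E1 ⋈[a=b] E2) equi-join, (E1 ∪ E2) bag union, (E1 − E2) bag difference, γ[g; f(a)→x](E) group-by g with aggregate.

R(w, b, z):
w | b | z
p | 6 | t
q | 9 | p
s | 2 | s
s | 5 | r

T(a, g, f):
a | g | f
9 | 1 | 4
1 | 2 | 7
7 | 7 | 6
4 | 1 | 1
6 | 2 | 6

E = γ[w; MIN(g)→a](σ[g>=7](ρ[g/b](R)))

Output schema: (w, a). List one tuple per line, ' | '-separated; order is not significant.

Stepwise |·|:
  R → 4
  ρ[g/b](R) → 4
  σ[g>=7](ρ[g/b](R)) → 1
  γ[w; MIN(g)→a](σ[g>=7](ρ[g/b](R))) → 1

== RESULT ==
w | a
q | 9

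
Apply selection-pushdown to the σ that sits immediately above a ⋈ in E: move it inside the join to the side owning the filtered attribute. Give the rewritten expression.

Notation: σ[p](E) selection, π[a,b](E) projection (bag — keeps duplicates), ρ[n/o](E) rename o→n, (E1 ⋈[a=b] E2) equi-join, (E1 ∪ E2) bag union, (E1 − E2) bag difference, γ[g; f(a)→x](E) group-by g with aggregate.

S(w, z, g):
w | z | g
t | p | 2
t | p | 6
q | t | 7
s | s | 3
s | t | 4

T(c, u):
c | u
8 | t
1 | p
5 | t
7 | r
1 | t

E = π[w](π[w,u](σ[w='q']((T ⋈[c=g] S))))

σ filters on w, owned by the right side.
E' = π[w](π[w,u]((T ⋈[c=g] σ[w='q'](S))))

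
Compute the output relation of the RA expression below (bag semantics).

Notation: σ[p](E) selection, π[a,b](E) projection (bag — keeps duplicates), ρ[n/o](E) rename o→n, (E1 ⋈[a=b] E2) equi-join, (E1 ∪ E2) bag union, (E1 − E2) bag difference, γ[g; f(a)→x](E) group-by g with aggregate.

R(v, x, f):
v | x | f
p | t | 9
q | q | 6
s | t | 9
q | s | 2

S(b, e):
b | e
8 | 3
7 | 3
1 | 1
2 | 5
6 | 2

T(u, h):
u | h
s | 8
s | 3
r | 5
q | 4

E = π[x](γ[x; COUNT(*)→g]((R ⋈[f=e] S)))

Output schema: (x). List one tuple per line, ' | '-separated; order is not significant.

Row counts bottom-up:
  R → 4
  S → 5
  (R ⋈[f=e] S) → 1
  γ[x; COUNT(*)→g]((R ⋈[f=e] S)) → 1
  π[x](γ[x; COUNT(*)→g]((R ⋈[f=e] S))) → 1

== RESULT ==
x
s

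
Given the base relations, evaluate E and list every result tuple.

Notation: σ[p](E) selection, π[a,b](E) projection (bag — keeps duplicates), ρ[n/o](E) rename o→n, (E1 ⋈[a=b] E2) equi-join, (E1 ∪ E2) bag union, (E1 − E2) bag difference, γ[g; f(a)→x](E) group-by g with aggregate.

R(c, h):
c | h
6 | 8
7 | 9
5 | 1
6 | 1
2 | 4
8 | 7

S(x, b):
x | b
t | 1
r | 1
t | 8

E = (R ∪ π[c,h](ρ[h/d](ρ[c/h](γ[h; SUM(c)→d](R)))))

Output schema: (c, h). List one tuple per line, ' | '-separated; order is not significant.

Subexpression sizes:
  R → 6
  R → 6
  γ[h; SUM(c)→d](R) → 5
  ρ[c/h](γ[h; SUM(c)→d](R)) → 5
  ρ[h/d](ρ[c/h](γ[h; SUM(c)→d](R))) → 5
  π[c,h](ρ[h/d](ρ[c/h](γ[h; SUM(c)→d](R)))) → 5
  (R ∪ π[c,h](ρ[h/d](ρ[c/h](γ[h; SUM(c)→d](R))))) → 11

== RESULT ==
c | h
1 | 11
2 | 4
4 | 2
5 | 1
6 | 1
6 | 8
7 | 8
7 | 9
8 | 6
8 | 7
9 | 7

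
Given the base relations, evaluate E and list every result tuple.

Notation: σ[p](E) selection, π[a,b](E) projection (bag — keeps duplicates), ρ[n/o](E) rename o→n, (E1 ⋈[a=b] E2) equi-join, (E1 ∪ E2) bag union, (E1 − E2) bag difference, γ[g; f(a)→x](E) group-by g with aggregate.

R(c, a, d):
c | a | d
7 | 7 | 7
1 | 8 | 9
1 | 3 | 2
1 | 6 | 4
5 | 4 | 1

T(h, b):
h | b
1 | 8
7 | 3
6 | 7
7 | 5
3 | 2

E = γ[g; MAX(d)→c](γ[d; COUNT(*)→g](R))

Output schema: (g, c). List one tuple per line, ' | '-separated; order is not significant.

Per-node cardinality:
  R → 5
  γ[d; COUNT(*)→g](R) → 5
  γ[g; MAX(d)→c](γ[d; COUNT(*)→g](R)) → 1

== RESULT ==
g | c
1 | 9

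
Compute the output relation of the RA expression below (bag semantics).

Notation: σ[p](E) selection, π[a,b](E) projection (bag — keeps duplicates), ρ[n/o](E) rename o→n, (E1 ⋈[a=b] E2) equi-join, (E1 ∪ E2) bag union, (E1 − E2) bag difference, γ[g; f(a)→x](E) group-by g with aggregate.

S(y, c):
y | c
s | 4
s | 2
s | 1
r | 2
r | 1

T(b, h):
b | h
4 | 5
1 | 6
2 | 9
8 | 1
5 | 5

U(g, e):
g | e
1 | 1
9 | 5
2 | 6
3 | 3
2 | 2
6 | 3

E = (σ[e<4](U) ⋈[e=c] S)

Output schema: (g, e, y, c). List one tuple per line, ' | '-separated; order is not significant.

Row counts bottom-up:
  U → 6
  σ[e<4](U) → 4
  S → 5
  (σ[e<4](U) ⋈[e=c] S) → 4

== RESULT ==
g | e | y | c
1 | 1 | r | 1
1 | 1 | s | 1
2 | 2 | r | 2
2 | 2 | s | 2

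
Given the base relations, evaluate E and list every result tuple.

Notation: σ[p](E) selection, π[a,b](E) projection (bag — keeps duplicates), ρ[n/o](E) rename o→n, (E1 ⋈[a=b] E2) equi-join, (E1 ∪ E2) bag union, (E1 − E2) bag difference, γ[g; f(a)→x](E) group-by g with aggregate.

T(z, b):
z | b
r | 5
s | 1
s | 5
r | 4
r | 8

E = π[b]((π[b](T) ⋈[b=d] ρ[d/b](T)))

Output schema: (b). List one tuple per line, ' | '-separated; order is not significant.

Per-node cardinality:
  T → 5
  π[b](T) → 5
  T → 5
  ρ[d/b](T) → 5
  (π[b](T) ⋈[b=d] ρ[d/b](T)) → 7
  π[b]((π[b](T) ⋈[b=d] ρ[d/b](T))) → 7

== RESULT ==
b
1
4
5
5
5
5
8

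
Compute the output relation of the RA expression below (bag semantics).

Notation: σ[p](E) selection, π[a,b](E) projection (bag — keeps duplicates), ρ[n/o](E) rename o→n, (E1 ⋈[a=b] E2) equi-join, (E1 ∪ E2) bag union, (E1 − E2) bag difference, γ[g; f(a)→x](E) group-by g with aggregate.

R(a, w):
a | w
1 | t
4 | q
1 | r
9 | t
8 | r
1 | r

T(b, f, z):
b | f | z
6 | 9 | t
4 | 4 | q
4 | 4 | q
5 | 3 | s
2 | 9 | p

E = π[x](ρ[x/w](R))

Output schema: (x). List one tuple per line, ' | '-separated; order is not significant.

Stepwise |·|:
  R → 6
  ρ[x/w](R) → 6
  π[x](ρ[x/w](R)) → 6

== RESULT ==
x
q
r
r
r
t
t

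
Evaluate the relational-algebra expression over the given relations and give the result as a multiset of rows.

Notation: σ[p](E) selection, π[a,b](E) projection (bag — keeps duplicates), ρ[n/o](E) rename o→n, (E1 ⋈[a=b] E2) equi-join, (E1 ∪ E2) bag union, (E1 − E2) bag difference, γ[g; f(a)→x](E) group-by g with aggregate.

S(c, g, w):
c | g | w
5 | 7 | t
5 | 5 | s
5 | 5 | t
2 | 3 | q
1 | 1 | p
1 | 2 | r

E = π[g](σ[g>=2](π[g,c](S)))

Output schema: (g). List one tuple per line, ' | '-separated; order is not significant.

Per-node cardinality:
  S → 6
  π[g,c](S) → 6
  σ[g>=2](π[g,c](S)) → 5
  π[g](σ[g>=2](π[g,c](S))) → 5

== RESULT ==
g
2
3
5
5
7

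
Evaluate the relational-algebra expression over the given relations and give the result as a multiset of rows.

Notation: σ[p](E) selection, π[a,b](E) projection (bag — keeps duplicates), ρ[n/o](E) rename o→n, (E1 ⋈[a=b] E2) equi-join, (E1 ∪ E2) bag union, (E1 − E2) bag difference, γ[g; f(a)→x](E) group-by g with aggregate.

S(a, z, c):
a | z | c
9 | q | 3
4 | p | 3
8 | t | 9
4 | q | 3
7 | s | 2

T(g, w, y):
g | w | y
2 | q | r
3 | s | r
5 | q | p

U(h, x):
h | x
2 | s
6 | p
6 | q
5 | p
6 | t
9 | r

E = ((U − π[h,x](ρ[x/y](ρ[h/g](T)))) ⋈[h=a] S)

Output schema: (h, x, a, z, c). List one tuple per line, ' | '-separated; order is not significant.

Per-node cardinality:
  U → 6
  T → 3
  ρ[h/g](T) → 3
  ρ[x/y](ρ[h/g](T)) → 3
  π[h,x](ρ[x/y](ρ[h/g](T))) → 3
  (U − π[h,x](ρ[x/y](ρ[h/g](T)))) → 5
  S → 5
  ((U − π[h,x](ρ[x/y](ρ[h/g](T)))) ⋈[h=a] S) → 1

== RESULT ==
h | x | a | z | c
9 | r | 9 | q | 3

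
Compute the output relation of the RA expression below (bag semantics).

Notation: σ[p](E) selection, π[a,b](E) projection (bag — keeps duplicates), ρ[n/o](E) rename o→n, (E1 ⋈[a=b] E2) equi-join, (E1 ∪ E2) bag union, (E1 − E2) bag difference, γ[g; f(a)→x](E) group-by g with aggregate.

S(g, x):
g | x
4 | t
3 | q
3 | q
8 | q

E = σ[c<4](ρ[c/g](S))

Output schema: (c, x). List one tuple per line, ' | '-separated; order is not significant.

Per-node cardinality:
  S → 4
  ρ[c/g](S) → 4
  σ[c<4](ρ[c/g](S)) → 2

== RESULT ==
c | x
3 | q
3 | q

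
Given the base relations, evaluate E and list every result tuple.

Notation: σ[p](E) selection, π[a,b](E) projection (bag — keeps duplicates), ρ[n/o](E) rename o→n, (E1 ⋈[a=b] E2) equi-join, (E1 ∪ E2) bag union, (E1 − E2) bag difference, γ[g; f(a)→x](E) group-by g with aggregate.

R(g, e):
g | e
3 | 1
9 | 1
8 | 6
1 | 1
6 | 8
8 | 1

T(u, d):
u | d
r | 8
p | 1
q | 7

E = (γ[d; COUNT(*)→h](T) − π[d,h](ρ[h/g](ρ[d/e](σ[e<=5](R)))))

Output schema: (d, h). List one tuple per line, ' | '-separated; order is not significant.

Per-node cardinality:
  T → 3
  γ[d; COUNT(*)→h](T) → 3
  R → 6
  σ[e<=5](R) → 4
  ρ[d/e](σ[e<=5](R)) → 4
  ρ[h/g](ρ[d/e](σ[e<=5](R))) → 4
  π[d,h](ρ[h/g](ρ[d/e](σ[e<=5](R)))) → 4
  (γ[d; COUNT(*)→h](T) − π[d,h](ρ[h/g](ρ[d/e](σ[e<=5](R))))) → 2

== RESULT ==
d | h
7 | 1
8 | 1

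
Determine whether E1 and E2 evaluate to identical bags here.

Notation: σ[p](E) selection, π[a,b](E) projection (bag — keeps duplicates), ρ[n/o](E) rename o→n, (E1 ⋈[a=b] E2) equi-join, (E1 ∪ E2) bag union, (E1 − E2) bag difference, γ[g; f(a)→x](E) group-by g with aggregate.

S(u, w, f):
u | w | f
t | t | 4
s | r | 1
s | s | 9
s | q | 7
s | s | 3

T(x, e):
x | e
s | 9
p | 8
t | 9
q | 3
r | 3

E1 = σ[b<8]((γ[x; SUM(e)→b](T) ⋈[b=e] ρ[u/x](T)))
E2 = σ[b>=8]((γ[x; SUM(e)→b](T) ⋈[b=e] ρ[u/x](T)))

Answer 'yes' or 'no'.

E1 per-node cardinality:
  T → 5
  γ[x; SUM(e)→b](T) → 5
  T → 5
  ρ[u/x](T) → 5
  (γ[x; SUM(e)→b](T) ⋈[b=e] ρ[u/x](T)) → 9
  σ[b<8]((γ[x; SUM(e)→b](T) ⋈[b=e] ρ[u/x](T))) → 4
E2 per-node cardinality:
  T → 5
  γ[x; SUM(e)→b](T) → 5
  T → 5
  ρ[u/x](T) → 5
  (γ[x; SUM(e)→b](T) ⋈[b=e] ρ[u/x](T)) → 9
  σ[b>=8]((γ[x; SUM(e)→b](T) ⋈[b=e] ρ[u/x](T))) → 5

E1 result:
x | b | u | e
q | 3 | q | 3
q | 3 | r | 3
r | 3 | q | 3
r | 3 | r | 3
E2 result:
x | b | u | e
p | 8 | p | 8
s | 9 | s | 9
s | 9 | t | 9
t | 9 | s | 9
t | 9 | t | 9
Witness: ('p', 8, 'p', 8) appears 0× in E1 but 1× in E2.

no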